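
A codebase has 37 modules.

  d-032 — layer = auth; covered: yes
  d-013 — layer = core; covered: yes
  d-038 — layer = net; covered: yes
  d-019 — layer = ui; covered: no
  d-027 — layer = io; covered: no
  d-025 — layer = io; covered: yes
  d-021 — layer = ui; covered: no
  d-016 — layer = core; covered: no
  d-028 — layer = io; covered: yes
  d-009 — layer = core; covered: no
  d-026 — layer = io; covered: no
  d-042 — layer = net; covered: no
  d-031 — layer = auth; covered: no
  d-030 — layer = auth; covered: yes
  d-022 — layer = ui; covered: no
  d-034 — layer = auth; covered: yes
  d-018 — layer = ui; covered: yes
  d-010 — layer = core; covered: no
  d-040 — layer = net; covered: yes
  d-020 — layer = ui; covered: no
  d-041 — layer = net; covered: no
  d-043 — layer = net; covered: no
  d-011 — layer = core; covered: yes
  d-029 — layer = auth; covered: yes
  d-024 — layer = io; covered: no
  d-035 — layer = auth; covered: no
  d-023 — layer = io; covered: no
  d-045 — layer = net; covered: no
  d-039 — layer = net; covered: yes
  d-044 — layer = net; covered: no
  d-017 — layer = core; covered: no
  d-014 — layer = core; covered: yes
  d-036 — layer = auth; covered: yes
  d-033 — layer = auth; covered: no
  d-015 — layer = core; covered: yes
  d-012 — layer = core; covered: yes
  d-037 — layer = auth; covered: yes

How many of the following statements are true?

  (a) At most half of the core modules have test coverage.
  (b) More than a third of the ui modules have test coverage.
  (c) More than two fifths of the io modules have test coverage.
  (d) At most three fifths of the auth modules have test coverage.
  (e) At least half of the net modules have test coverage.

(a) core: |A| = 9, |A ∩ B| = 5; needs |A ∩ B| ≤ |A ∖ B| — false.
(b) ui: |A| = 5, |A ∩ B| = 1; needs |A ∩ B| / |A| > 1/3 — false.
(c) io: |A| = 6, |A ∩ B| = 2; needs |A ∩ B| / |A| > 2/5 — false.
(d) auth: |A| = 9, |A ∩ B| = 6; needs |A ∩ B| / |A| ≤ 3/5 — false.
(e) net: |A| = 8, |A ∩ B| = 3; needs |A ∩ B| ≥ |A ∖ B| — false.

0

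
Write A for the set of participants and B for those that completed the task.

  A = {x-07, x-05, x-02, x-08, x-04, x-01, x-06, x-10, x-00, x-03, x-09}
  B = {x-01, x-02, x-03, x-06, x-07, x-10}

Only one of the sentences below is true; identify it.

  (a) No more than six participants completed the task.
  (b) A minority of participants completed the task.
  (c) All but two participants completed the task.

|A| = 11, |A ∩ B| = 6, |A ∖ B| = 5.
(a) requires |A ∩ B| ≤ 6: true.
(b) requires |A ∩ B| < |A ∖ B|: false.
(c) requires |A ∖ B| = 2: false.

(a)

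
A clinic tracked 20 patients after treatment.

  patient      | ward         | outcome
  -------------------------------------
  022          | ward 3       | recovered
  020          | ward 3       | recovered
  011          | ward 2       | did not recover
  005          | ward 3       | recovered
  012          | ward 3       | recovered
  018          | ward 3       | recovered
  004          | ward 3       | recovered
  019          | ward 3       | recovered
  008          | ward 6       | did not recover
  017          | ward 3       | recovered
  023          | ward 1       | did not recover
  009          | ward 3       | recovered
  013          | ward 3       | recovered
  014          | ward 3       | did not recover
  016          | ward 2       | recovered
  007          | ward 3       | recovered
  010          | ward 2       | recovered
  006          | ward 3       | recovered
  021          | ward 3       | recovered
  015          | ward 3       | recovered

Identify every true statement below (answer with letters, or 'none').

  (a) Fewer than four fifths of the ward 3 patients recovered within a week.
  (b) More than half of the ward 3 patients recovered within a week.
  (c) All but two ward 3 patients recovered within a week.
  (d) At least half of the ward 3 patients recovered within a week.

(b), (d)

|A| = 15, |A ∩ B| = 14, |A ∖ B| = 1.
(a) |A ∩ B| / |A| < 4/5: fails.
(b) |A ∩ B| > |A ∖ B|: holds.
(c) |A ∖ B| = 2: fails.
(d) |A ∩ B| ≥ |A ∖ B|: holds.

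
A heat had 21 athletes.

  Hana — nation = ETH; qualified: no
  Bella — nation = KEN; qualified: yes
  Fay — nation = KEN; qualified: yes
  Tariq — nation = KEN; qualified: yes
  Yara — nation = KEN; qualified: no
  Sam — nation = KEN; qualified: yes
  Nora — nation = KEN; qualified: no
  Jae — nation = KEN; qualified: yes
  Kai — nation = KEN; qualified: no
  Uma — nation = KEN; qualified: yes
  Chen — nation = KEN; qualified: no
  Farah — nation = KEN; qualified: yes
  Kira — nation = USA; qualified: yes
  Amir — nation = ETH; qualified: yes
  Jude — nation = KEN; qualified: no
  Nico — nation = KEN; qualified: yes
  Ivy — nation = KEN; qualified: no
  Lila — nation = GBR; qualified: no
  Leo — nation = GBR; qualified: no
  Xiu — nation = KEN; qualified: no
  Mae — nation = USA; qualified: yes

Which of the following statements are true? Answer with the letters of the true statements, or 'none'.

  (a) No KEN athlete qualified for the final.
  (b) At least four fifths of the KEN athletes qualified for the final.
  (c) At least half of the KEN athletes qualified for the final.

|A| = 15, |A ∩ B| = 8, |A ∖ B| = 7.
(a) A ∩ B = ∅ (|A ∩ B| = 0): fails.
(b) |A ∩ B| / |A| ≥ 4/5: fails.
(c) |A ∩ B| ≥ |A ∖ B|: holds.

(c)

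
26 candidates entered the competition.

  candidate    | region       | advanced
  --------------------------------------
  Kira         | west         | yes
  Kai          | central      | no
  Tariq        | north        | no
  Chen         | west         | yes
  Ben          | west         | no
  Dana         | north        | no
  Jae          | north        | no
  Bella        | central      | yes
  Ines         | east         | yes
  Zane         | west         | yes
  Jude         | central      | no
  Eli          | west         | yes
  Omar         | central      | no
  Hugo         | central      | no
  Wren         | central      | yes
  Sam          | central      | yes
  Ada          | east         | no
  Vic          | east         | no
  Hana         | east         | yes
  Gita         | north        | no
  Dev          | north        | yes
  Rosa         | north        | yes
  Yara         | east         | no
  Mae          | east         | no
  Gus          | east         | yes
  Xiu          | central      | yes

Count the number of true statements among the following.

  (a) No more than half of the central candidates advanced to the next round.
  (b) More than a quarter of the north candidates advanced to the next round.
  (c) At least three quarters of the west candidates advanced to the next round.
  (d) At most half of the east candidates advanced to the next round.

4

(a) central: |A| = 8, |A ∩ B| = 4; needs |A ∩ B| ≤ |A ∖ B| — true.
(b) north: |A| = 6, |A ∩ B| = 2; needs |A ∩ B| / |A| > 1/4 — true.
(c) west: |A| = 5, |A ∩ B| = 4; needs |A ∩ B| / |A| ≥ 3/4 — true.
(d) east: |A| = 7, |A ∩ B| = 3; needs |A ∩ B| ≤ |A ∖ B| — true.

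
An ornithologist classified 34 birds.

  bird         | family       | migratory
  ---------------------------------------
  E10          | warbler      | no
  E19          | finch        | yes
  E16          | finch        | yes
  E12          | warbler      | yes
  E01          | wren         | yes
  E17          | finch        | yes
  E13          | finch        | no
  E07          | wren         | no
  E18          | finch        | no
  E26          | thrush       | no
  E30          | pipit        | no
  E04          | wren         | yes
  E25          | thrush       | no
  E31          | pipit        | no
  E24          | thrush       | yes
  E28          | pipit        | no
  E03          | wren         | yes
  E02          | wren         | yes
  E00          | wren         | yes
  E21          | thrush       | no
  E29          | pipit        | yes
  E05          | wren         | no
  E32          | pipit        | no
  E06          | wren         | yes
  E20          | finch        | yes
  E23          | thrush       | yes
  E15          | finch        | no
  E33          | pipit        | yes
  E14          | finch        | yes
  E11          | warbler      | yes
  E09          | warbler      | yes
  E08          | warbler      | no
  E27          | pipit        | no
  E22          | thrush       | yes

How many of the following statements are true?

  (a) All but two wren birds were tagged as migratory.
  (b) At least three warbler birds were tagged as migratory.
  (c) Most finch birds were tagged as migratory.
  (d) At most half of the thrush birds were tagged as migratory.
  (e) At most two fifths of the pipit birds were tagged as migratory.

(a) wren: |A| = 8, |A ∩ B| = 6; needs |A ∖ B| = 2 — true.
(b) warbler: |A| = 5, |A ∩ B| = 3; needs |A ∩ B| ≥ 3 — true.
(c) finch: |A| = 8, |A ∩ B| = 5; needs |A ∩ B| > |A ∖ B| — true.
(d) thrush: |A| = 6, |A ∩ B| = 3; needs |A ∩ B| ≤ |A ∖ B| — true.
(e) pipit: |A| = 7, |A ∩ B| = 2; needs |A ∩ B| / |A| ≤ 2/5 — true.

5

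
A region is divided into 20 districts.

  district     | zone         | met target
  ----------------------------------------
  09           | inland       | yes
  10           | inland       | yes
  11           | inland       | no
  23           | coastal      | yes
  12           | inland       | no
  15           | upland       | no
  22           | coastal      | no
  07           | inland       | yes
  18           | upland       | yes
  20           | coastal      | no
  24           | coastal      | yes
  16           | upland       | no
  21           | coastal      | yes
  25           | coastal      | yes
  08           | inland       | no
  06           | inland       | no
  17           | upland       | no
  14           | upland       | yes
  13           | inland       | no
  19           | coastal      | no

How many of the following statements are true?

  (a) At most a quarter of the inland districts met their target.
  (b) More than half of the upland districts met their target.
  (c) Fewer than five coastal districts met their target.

1

(a) inland: |A| = 8, |A ∩ B| = 3; needs |A ∩ B| / |A| ≤ 1/4 — false.
(b) upland: |A| = 5, |A ∩ B| = 2; needs |A ∩ B| > |A ∖ B| — false.
(c) coastal: |A| = 7, |A ∩ B| = 4; needs |A ∩ B| < 5 — true.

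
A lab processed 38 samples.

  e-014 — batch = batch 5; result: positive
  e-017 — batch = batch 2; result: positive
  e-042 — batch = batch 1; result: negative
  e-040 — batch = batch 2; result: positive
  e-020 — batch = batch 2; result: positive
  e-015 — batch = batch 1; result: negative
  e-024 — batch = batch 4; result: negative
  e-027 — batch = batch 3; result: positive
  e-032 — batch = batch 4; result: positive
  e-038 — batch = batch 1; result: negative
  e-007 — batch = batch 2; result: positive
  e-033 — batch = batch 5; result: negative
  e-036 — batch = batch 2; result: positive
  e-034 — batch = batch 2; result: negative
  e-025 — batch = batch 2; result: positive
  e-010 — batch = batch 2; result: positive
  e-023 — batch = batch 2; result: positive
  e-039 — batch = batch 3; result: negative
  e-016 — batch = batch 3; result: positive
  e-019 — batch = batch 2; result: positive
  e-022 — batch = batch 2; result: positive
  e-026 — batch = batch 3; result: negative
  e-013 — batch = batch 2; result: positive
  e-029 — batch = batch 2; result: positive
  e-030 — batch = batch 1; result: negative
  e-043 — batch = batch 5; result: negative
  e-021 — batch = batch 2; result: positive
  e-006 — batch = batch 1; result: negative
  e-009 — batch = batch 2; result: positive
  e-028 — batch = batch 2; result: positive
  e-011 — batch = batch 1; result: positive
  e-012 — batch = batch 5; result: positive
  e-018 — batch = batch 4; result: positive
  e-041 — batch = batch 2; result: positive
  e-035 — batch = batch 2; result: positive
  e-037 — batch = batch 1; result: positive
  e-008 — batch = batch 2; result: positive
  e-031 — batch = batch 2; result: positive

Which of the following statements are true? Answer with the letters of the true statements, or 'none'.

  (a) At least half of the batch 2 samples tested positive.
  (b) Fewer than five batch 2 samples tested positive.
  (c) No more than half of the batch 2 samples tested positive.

(a)

|A| = 20, |A ∩ B| = 19, |A ∖ B| = 1.
(a) |A ∩ B| ≥ |A ∖ B|: holds.
(b) |A ∩ B| < 5: fails.
(c) |A ∩ B| ≤ |A ∖ B|: fails.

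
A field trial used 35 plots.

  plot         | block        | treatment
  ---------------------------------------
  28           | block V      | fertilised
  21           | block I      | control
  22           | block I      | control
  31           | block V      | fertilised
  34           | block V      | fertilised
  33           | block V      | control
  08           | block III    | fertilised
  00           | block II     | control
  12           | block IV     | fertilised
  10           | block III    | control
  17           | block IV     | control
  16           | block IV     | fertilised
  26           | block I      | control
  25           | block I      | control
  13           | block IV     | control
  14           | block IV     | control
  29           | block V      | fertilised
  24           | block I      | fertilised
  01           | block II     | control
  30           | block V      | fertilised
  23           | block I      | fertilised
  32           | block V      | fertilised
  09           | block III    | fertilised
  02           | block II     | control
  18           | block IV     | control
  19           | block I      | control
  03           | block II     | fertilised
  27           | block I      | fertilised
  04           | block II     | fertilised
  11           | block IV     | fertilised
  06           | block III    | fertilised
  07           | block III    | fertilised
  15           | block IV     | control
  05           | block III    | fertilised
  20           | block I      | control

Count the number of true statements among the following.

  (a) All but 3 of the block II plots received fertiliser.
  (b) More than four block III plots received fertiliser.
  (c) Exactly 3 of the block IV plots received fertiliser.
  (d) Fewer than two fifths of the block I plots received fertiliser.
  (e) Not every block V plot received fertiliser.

5

(a) block II: |A| = 5, |A ∩ B| = 2; needs |A ∖ B| = 3 — true.
(b) block III: |A| = 6, |A ∩ B| = 5; needs |A ∩ B| > 4 — true.
(c) block IV: |A| = 8, |A ∩ B| = 3; needs |A ∩ B| = 3 — true.
(d) block I: |A| = 9, |A ∩ B| = 3; needs |A ∩ B| / |A| < 2/5 — true.
(e) block V: |A| = 7, |A ∩ B| = 6; needs A ⊄ B (|A ∖ B| ≥ 1) — true.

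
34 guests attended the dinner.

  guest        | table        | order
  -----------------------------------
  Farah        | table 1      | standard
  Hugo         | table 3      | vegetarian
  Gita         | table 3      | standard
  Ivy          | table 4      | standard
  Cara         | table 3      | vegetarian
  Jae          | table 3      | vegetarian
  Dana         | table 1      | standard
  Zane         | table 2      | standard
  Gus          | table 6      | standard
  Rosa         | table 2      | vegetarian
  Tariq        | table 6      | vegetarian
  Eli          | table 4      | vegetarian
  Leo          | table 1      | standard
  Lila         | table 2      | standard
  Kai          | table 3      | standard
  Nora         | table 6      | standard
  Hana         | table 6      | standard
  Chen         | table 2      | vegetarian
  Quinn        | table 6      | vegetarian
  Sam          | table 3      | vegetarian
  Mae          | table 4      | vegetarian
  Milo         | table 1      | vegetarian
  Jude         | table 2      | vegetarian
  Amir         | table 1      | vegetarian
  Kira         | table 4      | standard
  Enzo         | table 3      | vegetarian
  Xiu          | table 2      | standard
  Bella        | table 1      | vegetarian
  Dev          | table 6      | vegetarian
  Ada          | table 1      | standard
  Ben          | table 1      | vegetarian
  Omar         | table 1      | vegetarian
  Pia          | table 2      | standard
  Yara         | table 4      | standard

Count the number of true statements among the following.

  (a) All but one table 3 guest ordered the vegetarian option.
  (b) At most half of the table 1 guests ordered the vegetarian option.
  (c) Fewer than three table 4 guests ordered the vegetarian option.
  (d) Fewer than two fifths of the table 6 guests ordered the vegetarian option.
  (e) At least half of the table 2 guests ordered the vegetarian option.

1

(a) table 3: |A| = 7, |A ∩ B| = 5; needs |A ∖ B| = 1 — false.
(b) table 1: |A| = 9, |A ∩ B| = 5; needs |A ∩ B| ≤ |A ∖ B| — false.
(c) table 4: |A| = 5, |A ∩ B| = 2; needs |A ∩ B| < 3 — true.
(d) table 6: |A| = 6, |A ∩ B| = 3; needs |A ∩ B| / |A| < 2/5 — false.
(e) table 2: |A| = 7, |A ∩ B| = 3; needs |A ∩ B| ≥ |A ∖ B| — false.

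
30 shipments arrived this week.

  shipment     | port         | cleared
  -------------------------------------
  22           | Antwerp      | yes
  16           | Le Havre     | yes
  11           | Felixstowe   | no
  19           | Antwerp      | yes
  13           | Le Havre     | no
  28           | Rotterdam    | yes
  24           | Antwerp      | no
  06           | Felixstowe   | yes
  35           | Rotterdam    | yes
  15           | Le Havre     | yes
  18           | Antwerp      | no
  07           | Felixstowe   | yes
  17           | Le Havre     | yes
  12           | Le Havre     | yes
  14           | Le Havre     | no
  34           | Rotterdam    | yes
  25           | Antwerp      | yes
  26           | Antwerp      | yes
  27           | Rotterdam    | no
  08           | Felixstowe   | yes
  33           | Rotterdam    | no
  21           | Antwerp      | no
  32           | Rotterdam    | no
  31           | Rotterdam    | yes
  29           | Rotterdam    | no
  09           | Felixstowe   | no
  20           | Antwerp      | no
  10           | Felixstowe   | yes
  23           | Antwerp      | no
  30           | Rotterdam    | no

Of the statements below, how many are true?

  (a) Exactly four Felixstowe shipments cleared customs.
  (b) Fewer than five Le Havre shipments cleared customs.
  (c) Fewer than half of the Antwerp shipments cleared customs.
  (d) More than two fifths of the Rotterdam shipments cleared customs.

(a) Felixstowe: |A| = 6, |A ∩ B| = 4; needs |A ∩ B| = 4 — true.
(b) Le Havre: |A| = 6, |A ∩ B| = 4; needs |A ∩ B| < 5 — true.
(c) Antwerp: |A| = 9, |A ∩ B| = 4; needs |A ∩ B| < |A ∖ B| — true.
(d) Rotterdam: |A| = 9, |A ∩ B| = 4; needs |A ∩ B| / |A| > 2/5 — true.

4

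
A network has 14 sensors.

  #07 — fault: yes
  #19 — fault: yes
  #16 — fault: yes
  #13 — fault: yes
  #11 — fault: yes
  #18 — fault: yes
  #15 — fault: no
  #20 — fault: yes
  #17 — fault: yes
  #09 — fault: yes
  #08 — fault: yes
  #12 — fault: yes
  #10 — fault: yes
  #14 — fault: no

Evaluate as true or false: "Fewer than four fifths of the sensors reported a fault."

The determiner here denotes the relation: |A ∩ B| / |A| < 4/5.
A (the restrictor) = {#07, #19, #16, #13, #11, #18, #15, #20, #17, #09, #08, #12, #10, #14}, |A| = 14.
A ∩ B = {#07, #19, #16, #13, #11, #18, #20, #17, #09, #08, #12, #10}, so |A ∩ B| = 12.
A ∖ B = {#15, #14}, so |A ∖ B| = 2.
|A ∩ B|/|A| = 12/14, so the statement is false.

False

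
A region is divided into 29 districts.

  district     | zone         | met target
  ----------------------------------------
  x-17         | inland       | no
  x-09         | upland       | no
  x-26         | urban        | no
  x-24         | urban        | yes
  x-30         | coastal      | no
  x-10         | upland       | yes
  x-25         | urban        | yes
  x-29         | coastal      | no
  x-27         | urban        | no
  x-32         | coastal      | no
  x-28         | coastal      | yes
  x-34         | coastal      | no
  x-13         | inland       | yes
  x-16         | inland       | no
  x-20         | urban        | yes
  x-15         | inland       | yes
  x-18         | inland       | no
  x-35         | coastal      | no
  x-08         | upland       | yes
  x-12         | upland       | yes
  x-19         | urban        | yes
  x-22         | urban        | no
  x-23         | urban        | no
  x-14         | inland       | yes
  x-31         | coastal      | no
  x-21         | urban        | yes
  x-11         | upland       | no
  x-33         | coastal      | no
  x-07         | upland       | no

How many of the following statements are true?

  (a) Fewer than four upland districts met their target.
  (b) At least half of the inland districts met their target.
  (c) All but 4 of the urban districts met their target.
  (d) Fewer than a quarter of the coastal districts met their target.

(a) upland: |A| = 6, |A ∩ B| = 3; needs |A ∩ B| < 4 — true.
(b) inland: |A| = 6, |A ∩ B| = 3; needs |A ∩ B| ≥ |A ∖ B| — true.
(c) urban: |A| = 9, |A ∩ B| = 5; needs |A ∖ B| = 4 — true.
(d) coastal: |A| = 8, |A ∩ B| = 1; needs |A ∩ B| / |A| < 1/4 — true.

4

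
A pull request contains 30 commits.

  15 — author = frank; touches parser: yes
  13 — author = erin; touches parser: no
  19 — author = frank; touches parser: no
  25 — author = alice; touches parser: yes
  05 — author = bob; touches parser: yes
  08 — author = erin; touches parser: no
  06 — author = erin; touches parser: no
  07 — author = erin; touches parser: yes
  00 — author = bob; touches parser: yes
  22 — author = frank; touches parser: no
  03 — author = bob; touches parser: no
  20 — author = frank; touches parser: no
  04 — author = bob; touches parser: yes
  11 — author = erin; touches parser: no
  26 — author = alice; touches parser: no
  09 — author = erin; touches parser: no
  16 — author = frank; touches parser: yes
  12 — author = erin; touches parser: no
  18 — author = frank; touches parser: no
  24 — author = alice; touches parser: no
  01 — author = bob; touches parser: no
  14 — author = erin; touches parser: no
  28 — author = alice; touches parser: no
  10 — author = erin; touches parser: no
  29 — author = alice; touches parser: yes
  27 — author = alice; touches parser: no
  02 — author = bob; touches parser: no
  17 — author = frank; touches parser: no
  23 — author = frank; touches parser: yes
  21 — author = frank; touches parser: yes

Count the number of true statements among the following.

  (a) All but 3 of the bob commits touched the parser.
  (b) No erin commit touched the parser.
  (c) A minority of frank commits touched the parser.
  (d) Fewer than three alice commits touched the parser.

(a) bob: |A| = 6, |A ∩ B| = 3; needs |A ∖ B| = 3 — true.
(b) erin: |A| = 9, |A ∩ B| = 1; needs A ∩ B = ∅ (|A ∩ B| = 0) — false.
(c) frank: |A| = 9, |A ∩ B| = 4; needs |A ∩ B| < |A ∖ B| — true.
(d) alice: |A| = 6, |A ∩ B| = 2; needs |A ∩ B| < 3 — true.

3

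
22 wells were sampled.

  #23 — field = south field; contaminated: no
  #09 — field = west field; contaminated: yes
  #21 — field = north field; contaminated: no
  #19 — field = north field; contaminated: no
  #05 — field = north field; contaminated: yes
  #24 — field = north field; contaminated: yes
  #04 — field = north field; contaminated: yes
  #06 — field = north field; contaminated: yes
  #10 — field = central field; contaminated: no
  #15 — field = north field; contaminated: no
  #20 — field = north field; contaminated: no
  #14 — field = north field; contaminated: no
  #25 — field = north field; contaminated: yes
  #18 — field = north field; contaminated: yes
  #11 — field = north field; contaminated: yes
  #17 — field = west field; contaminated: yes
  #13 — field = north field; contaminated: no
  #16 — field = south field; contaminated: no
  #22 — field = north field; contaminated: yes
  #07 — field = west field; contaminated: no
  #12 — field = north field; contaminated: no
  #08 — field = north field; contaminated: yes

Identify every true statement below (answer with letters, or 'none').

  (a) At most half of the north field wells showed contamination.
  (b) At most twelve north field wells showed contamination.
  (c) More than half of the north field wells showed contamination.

(b), (c)

|A| = 16, |A ∩ B| = 9, |A ∖ B| = 7.
(a) |A ∩ B| ≤ |A ∖ B|: fails.
(b) |A ∩ B| ≤ 12: holds.
(c) |A ∩ B| > |A ∖ B|: holds.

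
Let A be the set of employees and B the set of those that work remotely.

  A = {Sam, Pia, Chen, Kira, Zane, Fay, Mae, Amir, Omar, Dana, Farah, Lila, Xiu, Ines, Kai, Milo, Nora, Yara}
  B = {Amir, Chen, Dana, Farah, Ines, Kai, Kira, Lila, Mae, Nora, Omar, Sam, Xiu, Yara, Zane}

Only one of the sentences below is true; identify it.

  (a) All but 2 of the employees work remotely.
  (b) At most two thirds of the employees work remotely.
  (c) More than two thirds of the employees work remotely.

|A| = 18, |A ∩ B| = 15, |A ∖ B| = 3.
(a) requires |A ∖ B| = 2: false.
(b) requires |A ∩ B| / |A| ≤ 2/3: false.
(c) requires |A ∩ B| / |A| > 2/3: true.

(c)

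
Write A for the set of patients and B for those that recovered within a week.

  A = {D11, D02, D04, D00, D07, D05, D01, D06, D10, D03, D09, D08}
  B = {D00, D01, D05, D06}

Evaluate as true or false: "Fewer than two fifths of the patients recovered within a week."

True

'Fewer than two fifths of the patients recovered within a week' holds iff |A ∩ B| / |A| < 2/5.
A (the restrictor) = {D11, D02, D04, D00, D07, D05, D01, D06, D10, D03, D09, D08}, |A| = 12.
A ∩ B = {D00, D05, D01, D06}, so |A ∩ B| = 4.
A ∖ B = {D11, D02, D04, D07, D10, D03, D09, D08}, so |A ∖ B| = 8.
|A ∩ B|/|A| = 4/12, so the statement is true.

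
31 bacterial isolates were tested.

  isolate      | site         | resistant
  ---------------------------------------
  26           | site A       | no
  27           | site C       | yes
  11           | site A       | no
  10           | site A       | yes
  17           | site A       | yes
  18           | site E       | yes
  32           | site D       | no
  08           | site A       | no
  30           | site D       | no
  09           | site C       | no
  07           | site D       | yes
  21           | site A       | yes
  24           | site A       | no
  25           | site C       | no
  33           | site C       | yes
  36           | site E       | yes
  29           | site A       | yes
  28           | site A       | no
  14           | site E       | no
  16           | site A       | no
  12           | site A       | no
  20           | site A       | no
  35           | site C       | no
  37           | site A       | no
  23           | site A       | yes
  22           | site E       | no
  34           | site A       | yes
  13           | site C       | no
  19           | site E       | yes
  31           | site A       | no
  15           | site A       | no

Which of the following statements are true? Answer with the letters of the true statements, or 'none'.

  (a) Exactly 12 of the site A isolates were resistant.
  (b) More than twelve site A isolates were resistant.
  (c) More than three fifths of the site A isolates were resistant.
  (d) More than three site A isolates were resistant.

|A| = 17, |A ∩ B| = 6, |A ∖ B| = 11.
(a) |A ∩ B| = 12: fails.
(b) |A ∩ B| > 12: fails.
(c) |A ∩ B| / |A| > 3/5: fails.
(d) |A ∩ B| > 3: holds.

(d)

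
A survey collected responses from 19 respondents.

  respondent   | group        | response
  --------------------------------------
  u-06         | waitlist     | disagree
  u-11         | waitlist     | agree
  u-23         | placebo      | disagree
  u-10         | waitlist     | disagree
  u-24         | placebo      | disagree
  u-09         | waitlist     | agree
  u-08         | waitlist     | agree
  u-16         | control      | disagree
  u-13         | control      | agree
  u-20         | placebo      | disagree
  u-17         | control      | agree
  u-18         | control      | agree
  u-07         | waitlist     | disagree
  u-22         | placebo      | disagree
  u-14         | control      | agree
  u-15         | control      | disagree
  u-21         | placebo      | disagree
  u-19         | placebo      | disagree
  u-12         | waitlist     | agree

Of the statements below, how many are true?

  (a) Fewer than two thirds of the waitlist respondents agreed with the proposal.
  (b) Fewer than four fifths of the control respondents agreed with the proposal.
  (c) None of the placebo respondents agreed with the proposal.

3

(a) waitlist: |A| = 7, |A ∩ B| = 4; needs |A ∩ B| / |A| < 2/3 — true.
(b) control: |A| = 6, |A ∩ B| = 4; needs |A ∩ B| / |A| < 4/5 — true.
(c) placebo: |A| = 6, |A ∩ B| = 0; needs A ∩ B = ∅ (|A ∩ B| = 0) — true.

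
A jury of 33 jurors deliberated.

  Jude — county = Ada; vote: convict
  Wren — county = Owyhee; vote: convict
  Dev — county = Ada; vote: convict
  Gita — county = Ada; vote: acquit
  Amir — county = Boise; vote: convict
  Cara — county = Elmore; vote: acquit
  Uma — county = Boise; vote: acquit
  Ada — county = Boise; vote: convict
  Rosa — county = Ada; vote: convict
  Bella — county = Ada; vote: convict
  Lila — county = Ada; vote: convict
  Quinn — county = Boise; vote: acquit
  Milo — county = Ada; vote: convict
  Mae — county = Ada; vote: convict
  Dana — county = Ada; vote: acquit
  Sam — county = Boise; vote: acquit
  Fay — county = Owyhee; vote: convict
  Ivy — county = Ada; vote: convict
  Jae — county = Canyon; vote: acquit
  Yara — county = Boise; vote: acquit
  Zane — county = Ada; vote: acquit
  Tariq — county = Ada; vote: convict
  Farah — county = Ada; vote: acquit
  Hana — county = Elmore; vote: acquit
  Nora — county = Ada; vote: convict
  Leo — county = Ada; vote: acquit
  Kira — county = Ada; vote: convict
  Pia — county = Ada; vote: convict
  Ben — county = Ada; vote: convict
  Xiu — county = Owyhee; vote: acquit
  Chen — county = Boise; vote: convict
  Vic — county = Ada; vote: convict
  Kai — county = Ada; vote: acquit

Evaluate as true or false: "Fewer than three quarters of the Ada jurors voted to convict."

The determiner here denotes the relation: |A ∩ B| / |A| < 3/4.
|A| = 20, |A ∩ B| = 14, |A ∖ B| = 6.
|A ∩ B|/|A| = 14/20, so the statement is true.

True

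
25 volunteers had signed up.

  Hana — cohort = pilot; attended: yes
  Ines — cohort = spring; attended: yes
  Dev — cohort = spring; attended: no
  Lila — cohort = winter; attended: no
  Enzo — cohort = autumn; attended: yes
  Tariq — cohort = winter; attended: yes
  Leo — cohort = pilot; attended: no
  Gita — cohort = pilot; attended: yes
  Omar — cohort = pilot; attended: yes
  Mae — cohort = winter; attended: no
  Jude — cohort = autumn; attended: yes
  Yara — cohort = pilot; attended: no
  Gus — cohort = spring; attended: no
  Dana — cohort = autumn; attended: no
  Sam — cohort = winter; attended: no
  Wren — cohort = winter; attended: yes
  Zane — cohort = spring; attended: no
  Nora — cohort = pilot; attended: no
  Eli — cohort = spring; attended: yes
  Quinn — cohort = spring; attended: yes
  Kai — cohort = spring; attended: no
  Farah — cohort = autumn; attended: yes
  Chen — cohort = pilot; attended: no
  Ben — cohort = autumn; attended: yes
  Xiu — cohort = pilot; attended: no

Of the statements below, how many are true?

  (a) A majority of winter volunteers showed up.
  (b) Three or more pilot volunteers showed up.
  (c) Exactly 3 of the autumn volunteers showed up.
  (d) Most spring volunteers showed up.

(a) winter: |A| = 5, |A ∩ B| = 2; needs |A ∩ B| > |A ∖ B| — false.
(b) pilot: |A| = 8, |A ∩ B| = 3; needs |A ∩ B| ≥ 3 — true.
(c) autumn: |A| = 5, |A ∩ B| = 4; needs |A ∩ B| = 3 — false.
(d) spring: |A| = 7, |A ∩ B| = 3; needs |A ∩ B| > |A ∖ B| — false.

1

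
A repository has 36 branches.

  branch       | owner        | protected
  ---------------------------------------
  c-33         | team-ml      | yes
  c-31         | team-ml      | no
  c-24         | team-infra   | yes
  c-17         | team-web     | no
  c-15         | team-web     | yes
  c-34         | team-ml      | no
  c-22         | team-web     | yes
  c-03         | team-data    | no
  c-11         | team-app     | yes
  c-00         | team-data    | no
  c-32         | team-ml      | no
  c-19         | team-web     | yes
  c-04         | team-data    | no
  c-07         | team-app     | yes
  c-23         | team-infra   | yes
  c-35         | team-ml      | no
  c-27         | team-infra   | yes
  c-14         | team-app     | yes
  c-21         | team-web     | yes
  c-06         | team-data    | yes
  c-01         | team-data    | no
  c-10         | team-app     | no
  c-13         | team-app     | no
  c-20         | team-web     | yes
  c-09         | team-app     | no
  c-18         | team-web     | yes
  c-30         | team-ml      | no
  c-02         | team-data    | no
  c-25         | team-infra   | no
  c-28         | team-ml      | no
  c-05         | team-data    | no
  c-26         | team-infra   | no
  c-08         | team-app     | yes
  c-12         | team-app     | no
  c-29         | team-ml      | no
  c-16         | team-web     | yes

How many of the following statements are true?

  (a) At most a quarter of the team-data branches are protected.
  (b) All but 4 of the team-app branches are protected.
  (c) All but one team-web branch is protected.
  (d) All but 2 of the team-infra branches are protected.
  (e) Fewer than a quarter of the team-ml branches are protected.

(a) team-data: |A| = 7, |A ∩ B| = 1; needs |A ∩ B| / |A| ≤ 1/4 — true.
(b) team-app: |A| = 8, |A ∩ B| = 4; needs |A ∖ B| = 4 — true.
(c) team-web: |A| = 8, |A ∩ B| = 7; needs |A ∖ B| = 1 — true.
(d) team-infra: |A| = 5, |A ∩ B| = 3; needs |A ∖ B| = 2 — true.
(e) team-ml: |A| = 8, |A ∩ B| = 1; needs |A ∩ B| / |A| < 1/4 — true.

5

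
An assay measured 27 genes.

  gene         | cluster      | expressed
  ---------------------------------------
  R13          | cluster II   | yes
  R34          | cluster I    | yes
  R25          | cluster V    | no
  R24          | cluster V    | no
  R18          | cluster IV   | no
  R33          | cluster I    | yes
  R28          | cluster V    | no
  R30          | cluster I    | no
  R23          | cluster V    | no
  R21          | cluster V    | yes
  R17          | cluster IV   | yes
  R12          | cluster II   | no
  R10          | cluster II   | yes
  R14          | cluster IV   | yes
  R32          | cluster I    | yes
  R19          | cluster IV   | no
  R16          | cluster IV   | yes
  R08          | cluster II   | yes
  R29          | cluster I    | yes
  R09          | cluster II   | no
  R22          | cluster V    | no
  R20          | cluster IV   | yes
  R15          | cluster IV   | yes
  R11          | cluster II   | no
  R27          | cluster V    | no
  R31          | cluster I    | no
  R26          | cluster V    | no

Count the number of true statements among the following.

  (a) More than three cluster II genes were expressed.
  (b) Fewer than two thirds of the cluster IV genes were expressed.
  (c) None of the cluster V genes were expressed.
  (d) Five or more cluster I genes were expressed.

(a) cluster II: |A| = 6, |A ∩ B| = 3; needs |A ∩ B| > 3 — false.
(b) cluster IV: |A| = 7, |A ∩ B| = 5; needs |A ∩ B| / |A| < 2/3 — false.
(c) cluster V: |A| = 8, |A ∩ B| = 1; needs A ∩ B = ∅ (|A ∩ B| = 0) — false.
(d) cluster I: |A| = 6, |A ∩ B| = 4; needs |A ∩ B| ≥ 5 — false.

0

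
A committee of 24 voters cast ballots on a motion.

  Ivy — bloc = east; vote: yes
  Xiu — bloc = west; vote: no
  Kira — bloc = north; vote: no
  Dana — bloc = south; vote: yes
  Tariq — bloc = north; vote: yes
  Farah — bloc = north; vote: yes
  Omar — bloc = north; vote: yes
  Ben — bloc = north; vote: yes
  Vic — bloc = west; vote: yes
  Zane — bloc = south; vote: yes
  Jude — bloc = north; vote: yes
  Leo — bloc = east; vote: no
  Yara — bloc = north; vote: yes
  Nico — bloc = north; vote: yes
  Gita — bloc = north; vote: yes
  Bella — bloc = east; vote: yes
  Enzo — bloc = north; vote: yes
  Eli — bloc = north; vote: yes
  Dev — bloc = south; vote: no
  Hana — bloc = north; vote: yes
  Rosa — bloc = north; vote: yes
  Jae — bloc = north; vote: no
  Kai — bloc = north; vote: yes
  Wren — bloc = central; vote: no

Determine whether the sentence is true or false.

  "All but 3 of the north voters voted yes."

'All but 3 of the north voters voted yes' holds iff |A ∖ B| = 3.
|A| = 15, |A ∩ B| = 13, |A ∖ B| = 2.
|A ∖ B| = 2, so the statement is false.

False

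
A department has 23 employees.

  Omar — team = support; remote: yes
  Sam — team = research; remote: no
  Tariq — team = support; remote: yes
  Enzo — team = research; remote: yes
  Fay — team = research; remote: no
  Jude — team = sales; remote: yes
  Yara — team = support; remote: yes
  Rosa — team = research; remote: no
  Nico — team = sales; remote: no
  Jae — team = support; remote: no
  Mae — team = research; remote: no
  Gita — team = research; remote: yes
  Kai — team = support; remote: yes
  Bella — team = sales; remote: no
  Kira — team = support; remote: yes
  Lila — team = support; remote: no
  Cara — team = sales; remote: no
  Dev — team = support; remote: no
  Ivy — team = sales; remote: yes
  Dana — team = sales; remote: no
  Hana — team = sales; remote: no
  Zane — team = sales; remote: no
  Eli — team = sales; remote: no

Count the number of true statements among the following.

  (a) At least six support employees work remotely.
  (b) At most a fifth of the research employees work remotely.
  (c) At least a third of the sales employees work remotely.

(a) support: |A| = 8, |A ∩ B| = 5; needs |A ∩ B| ≥ 6 — false.
(b) research: |A| = 6, |A ∩ B| = 2; needs |A ∩ B| / |A| ≤ 1/5 — false.
(c) sales: |A| = 9, |A ∩ B| = 2; needs |A ∩ B| / |A| ≥ 1/3 — false.

0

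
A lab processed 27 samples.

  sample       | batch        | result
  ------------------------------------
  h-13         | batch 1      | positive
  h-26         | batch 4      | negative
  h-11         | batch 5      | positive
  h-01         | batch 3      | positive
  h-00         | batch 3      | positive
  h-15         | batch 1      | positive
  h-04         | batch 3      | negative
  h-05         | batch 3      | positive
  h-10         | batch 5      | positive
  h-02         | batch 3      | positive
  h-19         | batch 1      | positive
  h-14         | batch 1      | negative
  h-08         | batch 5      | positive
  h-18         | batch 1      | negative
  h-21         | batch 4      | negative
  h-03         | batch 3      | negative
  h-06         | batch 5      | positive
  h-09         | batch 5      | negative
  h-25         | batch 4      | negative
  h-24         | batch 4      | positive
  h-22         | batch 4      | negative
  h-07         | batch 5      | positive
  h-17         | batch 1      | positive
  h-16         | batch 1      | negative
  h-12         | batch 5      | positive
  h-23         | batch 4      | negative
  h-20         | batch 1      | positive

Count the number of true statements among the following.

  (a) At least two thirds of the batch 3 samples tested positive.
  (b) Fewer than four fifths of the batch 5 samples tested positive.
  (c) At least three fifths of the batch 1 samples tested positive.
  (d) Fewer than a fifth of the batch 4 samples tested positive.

3

(a) batch 3: |A| = 6, |A ∩ B| = 4; needs |A ∩ B| / |A| ≥ 2/3 — true.
(b) batch 5: |A| = 7, |A ∩ B| = 6; needs |A ∩ B| / |A| < 4/5 — false.
(c) batch 1: |A| = 8, |A ∩ B| = 5; needs |A ∩ B| / |A| ≥ 3/5 — true.
(d) batch 4: |A| = 6, |A ∩ B| = 1; needs |A ∩ B| / |A| < 1/5 — true.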